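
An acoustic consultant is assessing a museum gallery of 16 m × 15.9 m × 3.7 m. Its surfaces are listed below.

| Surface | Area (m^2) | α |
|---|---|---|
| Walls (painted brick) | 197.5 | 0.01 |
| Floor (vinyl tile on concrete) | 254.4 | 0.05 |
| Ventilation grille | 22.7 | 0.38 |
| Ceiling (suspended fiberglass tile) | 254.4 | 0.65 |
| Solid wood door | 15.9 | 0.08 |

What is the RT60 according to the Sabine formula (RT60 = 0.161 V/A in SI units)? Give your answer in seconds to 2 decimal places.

0.80 s

A = Σ Sᵢαᵢ = 197.5×0.01 + 254.4×0.05 + 22.7×0.38 + 254.4×0.65 + 15.9×0.08 = 189.953 sabins.
Volume V = 16 × 15.9 × 3.7 = 941.28 m³.
RT60 = 0.161 · V / A = 0.161 × 941.28 / 189.953 = 0.80 s.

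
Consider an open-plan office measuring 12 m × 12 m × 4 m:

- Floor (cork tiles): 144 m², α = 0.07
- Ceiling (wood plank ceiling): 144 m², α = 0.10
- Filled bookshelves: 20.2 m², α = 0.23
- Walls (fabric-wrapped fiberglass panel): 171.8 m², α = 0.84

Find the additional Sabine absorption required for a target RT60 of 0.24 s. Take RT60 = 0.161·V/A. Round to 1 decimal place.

Summing Sᵢαᵢ: 10.080 + 14.400 + 4.646 + 144.312 → A₁ = 173.438 sabins.
V = 576 m³. Required absorption A₂ = 0.161 × 576 / 0.24 = 386.400 sabins.
Shortfall: 386.400 − 173.438 = 213.0 sabins.

213.0 sabins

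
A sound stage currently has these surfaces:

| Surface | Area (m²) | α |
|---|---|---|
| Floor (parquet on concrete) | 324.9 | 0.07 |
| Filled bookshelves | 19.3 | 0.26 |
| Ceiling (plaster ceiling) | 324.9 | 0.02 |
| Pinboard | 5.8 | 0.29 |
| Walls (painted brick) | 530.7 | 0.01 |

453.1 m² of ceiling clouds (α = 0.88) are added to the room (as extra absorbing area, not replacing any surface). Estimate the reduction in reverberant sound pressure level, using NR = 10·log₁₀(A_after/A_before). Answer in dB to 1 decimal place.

Summing Sᵢαᵢ: 22.743 + 5.018 + 6.498 + 1.682 + 5.307 → A_before = 41.248 sabins.
Added absorption = 453.1 × 0.88 = 398.728 sabins.
New total A_after = 439.976 sabins.
Reduction = 10 log₁₀(A_after/A_before) = 10 log₁₀(10.6666) = 10.3 dB.

10.3 dB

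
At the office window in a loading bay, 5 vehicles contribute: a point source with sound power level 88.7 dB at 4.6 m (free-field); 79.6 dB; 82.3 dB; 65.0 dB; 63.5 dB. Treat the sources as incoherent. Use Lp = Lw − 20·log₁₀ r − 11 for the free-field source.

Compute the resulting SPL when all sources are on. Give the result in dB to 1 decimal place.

Source at 4.6 m: Lp = 88.7 − 20·log₁₀(4.6) − 11 = 64.4 dB.
Converting to relative power and adding: 10^(64.4/10) + 10^(79.6/10) + 10^(82.3/10) + 10^(65.0/10) + 10^(63.5/10) = 2.692e+08.
Back to dB: 10·log₁₀ Σ = 84.3 dB.

84.3 dB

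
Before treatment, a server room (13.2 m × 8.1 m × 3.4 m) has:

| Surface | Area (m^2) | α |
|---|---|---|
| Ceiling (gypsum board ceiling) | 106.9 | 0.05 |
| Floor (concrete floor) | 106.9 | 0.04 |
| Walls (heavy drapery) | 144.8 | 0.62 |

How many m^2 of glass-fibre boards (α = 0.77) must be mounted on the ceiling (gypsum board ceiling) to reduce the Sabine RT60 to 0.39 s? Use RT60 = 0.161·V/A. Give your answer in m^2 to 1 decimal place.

70.4

Summing Sᵢαᵢ: 5.345 + 4.276 + 89.776 → A₁ = 99.397 sabins.
V = 363.528 m³. Target absorption A₂ = 0.161 × 363.528 / 0.39 = 150.072 sabins.
Absorption to add: 150.072 − 99.397 = 50.675 sabins.
Each m^2 of panel replacing the ceiling (gypsum board ceiling) adds (0.77 − 0.05) = 0.72 sabins.
Panel area = 50.675 / 0.72 = 70.4 m^2.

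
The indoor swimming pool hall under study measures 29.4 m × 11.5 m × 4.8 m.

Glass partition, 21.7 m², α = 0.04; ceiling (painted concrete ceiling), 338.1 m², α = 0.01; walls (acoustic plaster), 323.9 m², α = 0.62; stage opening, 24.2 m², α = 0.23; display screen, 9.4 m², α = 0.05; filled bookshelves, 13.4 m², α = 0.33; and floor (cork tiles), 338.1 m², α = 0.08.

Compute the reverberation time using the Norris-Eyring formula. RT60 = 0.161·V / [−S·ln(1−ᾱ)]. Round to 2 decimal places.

0.95 sec

Total surface area S = 21.7 + 338.1 + 323.9 + 24.2 + 9.4 + 13.4 + 338.1 = 1068.8 m².
Absorption A = 21.7·0.04 + 338.1·0.01 + 323.9·0.62 + 24.2·0.23 + 9.4·0.05 + 13.4·0.33 + 338.1·0.08 = 242.573 sabins.
ᾱ = 242.573 / 1068.8 = 0.2270.
Eyring denominator: −S ln(1−ᾱ) = 275.191.
V = 29.4 × 11.5 × 4.8 = 1622.88 m³.
RT60 = 0.161 × 1622.88 / 275.191 = 0.95 s.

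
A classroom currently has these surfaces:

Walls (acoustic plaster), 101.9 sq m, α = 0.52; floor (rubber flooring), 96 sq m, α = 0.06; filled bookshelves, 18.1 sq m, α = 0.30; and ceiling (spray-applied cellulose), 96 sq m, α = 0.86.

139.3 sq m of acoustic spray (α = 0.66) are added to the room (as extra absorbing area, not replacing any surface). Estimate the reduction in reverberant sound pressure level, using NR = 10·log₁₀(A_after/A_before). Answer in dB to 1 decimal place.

Equivalent absorption area: A_before = 101.9*0.52 + 96*0.06 + 18.1*0.30 + 96*0.86 = 146.738 sq m.
Treatment contributes 139.3·0.66 = 91.938 sabins.
New total A_after = 238.676 sabins.
NR = 10·log₁₀(238.676/146.738) = 2.1 dB.

2.1 dB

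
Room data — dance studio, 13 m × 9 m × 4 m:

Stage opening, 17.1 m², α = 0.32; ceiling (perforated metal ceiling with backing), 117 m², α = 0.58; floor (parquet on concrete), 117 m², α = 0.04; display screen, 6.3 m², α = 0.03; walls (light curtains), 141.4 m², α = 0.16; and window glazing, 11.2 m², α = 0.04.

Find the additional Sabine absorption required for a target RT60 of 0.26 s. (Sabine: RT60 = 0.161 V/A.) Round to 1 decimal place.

188.5 sabins

Summing Sᵢαᵢ: 5.472 + 67.860 + 4.680 + 0.189 + 22.624 + 0.448 → A₁ = 101.273 sabins.
For T = 0.26 s, need A₂ = 0.161·V/T = 0.161·468/0.26 = 289.800 sabins.
Additional absorption ΔA = 289.800 − 101.273 = 188.5 sabins.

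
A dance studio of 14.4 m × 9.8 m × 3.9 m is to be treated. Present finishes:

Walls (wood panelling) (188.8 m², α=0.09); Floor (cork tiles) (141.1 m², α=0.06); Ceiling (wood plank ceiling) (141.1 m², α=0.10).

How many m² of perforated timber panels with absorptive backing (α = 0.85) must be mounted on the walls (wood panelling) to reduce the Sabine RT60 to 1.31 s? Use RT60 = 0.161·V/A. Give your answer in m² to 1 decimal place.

A₁ = Σ Sᵢαᵢ = 188.8×0.09 + 141.1×0.06 + 141.1×0.10 = 39.568 sabins.
V = 550.368 m³. Target absorption A₂ = 0.161 × 550.368 / 1.31 = 67.641 sabins.
ΔA needed = 67.641 − 39.568 = 28.073 sabins.
Each m² of panel replacing the walls (wood panelling) adds (0.85 − 0.09) = 0.76 sabins.
Panel area = 28.073 / 0.76 = 36.9 m².

36.9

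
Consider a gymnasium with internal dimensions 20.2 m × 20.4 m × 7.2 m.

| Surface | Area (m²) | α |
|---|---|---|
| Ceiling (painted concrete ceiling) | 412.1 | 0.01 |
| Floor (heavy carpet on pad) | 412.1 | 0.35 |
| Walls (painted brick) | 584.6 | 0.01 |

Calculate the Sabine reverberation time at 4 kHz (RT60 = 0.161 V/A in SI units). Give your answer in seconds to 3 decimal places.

3.098 s

Total absorption A = 412.1×0.01 + 412.1×0.35 + 584.6×0.01
  = 4.121 + 144.235 + 5.846 = 154.202 m² sabins.
Volume V = 20.2 × 20.4 × 7.2 = 2966.976 m³.
T = 0.161 V/A = 0.161·2966.976/154.202 = 3.098 s.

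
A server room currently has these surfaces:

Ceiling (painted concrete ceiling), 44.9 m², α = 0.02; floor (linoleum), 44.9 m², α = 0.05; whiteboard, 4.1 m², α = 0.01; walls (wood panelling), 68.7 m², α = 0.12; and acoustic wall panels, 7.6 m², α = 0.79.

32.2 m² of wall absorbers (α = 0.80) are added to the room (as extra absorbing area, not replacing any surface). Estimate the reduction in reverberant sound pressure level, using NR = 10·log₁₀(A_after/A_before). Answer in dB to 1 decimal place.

3.9 dB

Equivalent absorption area: A_before = 44.9*0.02 + 44.9*0.05 + 4.1*0.01 + 68.7*0.12 + 7.6*0.79 = 17.432 m².
Treatment contributes 32.2·0.80 = 25.760 sabins.
A_after = 17.432 + 25.760 = 43.192 sabins.
NR = 10·log₁₀(43.192/17.432) = 3.9 dB.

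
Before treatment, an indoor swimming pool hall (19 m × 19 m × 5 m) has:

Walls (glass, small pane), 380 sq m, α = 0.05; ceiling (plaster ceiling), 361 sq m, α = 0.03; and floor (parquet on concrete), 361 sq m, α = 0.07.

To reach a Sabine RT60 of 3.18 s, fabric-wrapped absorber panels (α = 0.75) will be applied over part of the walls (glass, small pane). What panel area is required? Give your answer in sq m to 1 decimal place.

Summing Sᵢαᵢ: 19.000 + 10.830 + 25.270 → A₁ = 55.100 sabins.
Required A₂ = 0.161·1805/3.18 = 91.385 sabins.
ΔA needed = 91.385 − 55.100 = 36.285 sabins.
Each sq m of panel replacing the walls (glass, small pane) adds (0.75 − 0.05) = 0.70 sabins.
Panel area = 36.285 / 0.70 = 51.8 sq m.

51.8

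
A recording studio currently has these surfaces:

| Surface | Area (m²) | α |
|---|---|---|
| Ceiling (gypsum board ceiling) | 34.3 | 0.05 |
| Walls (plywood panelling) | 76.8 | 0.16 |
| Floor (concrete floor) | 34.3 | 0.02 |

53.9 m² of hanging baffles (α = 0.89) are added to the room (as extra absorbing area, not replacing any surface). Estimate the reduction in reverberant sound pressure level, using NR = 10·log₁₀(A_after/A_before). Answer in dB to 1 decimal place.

Equivalent absorption area: A_before = 34.3·0.05 + 76.8·0.16 + 34.3·0.02 = 14.689 m².
Added absorption = 53.9 × 0.89 = 47.971 sabins.
New total A_after = 62.660 sabins.
NR = 10·log₁₀(62.660/14.689) = 6.3 dB.

6.3 dB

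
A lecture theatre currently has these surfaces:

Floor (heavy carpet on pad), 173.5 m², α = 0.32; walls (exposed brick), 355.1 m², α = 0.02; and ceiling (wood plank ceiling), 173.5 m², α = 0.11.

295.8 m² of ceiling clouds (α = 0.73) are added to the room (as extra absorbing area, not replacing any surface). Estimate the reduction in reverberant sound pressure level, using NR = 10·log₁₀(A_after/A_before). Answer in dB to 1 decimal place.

Total absorption A_before = 173.5·0.32 + 355.1·0.02 + 173.5·0.11
  = 55.520 + 7.102 + 19.085 = 81.707 m² sabins.
Treatment contributes 295.8·0.73 = 215.934 sabins.
New total A_after = 297.641 sabins.
Reduction = 10 log₁₀(A_after/A_before) = 10 log₁₀(3.6428) = 5.6 dB.

5.6 dB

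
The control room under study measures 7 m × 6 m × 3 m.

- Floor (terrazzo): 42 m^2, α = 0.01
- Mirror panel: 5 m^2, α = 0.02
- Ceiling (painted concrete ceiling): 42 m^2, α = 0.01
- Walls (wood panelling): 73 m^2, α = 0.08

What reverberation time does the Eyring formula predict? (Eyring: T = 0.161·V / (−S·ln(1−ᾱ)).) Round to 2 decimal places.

2.93 s

S = Σ Sᵢ = 162.0 m^2.
Absorption A = 42×0.01 + 5×0.02 + 42×0.01 + 73×0.08 = 6.780 sabins.
Mean coefficient ᾱ = A/S = 0.0419.
−S·ln(1−ᾱ) = −162.0 × ln(1 − 0.0419) = 6.934.
V = 7 × 6 × 3 = 126 m³.
RT60 = 0.161 × 126 / 6.934 = 2.93 s.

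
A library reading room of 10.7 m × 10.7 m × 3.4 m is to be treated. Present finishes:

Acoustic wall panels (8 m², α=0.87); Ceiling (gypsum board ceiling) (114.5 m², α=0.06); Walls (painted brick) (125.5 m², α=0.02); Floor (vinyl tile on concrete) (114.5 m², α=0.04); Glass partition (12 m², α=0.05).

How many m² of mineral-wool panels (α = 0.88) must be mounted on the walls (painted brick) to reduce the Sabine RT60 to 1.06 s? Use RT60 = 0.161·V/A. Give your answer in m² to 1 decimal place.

Equivalent absorption area: A₁ = 8·0.87 + 114.5·0.06 + 125.5·0.02 + 114.5·0.04 + 12·0.05 = 21.520 m².
V = 389.266 m³. Target absorption A₂ = 0.161 × 389.266 / 1.06 = 59.124 sabins.
Absorption to add: 59.124 − 21.520 = 37.604 sabins.
Each m² of panel replacing the walls (painted brick) adds (0.88 − 0.02) = 0.86 sabins.
Area = ΔA/Δα = 37.604/0.86 = 43.7 m².

43.7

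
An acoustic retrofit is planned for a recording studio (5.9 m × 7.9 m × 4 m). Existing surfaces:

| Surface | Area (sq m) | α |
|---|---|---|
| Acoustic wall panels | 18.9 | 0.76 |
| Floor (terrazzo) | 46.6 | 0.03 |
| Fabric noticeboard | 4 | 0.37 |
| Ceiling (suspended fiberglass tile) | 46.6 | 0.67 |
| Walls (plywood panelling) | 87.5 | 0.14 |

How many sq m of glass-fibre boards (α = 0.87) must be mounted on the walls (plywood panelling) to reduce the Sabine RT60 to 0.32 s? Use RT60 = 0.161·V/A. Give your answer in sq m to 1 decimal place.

45.3

A₁ = Σ Sᵢαᵢ = 18.9·0.76 + 46.6·0.03 + 4·0.37 + 46.6·0.67 + 87.5·0.14 = 60.714 sabins.
Required A₂ = 0.161·186.44/0.32 = 93.803 sabins.
Absorption to add: 93.803 − 60.714 = 33.089 sabins.
Each sq m of panel replacing the walls (plywood panelling) adds (0.87 − 0.14) = 0.73 sabins.
Area = ΔA/Δα = 33.089/0.73 = 45.3 sq m.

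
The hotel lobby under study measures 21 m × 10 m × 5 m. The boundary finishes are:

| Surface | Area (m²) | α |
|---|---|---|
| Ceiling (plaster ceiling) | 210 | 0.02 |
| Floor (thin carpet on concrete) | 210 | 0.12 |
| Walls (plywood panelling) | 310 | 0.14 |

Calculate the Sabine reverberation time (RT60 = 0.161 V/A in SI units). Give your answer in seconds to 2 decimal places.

2.32 s

Equivalent absorption area: A = 210·0.02 + 210·0.12 + 310·0.14 = 72.800 m².
Room volume: 1050 m³.
T = 0.161 V/A = 0.161·1050/72.800 = 2.32 s.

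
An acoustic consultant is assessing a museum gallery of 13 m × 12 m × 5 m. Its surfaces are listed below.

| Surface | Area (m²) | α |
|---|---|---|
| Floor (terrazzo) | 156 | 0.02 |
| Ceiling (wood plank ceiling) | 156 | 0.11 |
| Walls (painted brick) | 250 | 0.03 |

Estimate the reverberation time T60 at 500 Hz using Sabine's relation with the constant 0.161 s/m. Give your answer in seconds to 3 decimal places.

4.521 sec

Summing Sᵢαᵢ: 3.120 + 17.160 + 7.500 → A = 27.780 sabins.
Room volume: 780 m³.
T = 0.161 V/A = 0.161·780/27.780 = 4.521 s.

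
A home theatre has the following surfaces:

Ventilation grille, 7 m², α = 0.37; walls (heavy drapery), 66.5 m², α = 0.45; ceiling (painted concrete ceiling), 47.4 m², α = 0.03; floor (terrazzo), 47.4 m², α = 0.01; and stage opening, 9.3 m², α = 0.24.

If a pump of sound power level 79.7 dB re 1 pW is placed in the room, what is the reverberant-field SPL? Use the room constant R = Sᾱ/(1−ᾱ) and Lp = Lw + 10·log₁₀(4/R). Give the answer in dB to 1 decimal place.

69.1 dB

A = 36.643 sabins; S = 177.6 m².
ᾱ = 0.2063, so room constant R = A/(1−ᾱ) = 46.167 m².
Lp = 79.7 + 10·log₁₀(4/46.167) = 79.7 + (-10.62) = 69.1 dB.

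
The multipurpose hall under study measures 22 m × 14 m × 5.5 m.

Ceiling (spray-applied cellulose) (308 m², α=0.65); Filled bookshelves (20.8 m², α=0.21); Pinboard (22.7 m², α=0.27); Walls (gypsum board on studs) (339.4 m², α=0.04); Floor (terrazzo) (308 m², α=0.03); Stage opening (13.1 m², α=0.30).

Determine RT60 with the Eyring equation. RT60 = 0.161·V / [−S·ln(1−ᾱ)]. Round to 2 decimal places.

1.01 s

Total surface area S = 308 + 20.8 + 22.7 + 339.4 + 308 + 13.1 = 1012.0 m².
Absorption A = 308·0.65 + 20.8·0.21 + 22.7·0.27 + 339.4·0.04 + 308·0.03 + 13.1·0.30 = 237.443 sabins.
Mean coefficient ᾱ = A/S = 0.2346.
Eyring denominator: −S ln(1−ᾱ) = 270.565.
V = 22 × 14 × 5.5 = 1694 m³.
T = 0.161·V/[−S·ln(1−ᾱ)] = 0.161·1694/270.565 = 1.01 s.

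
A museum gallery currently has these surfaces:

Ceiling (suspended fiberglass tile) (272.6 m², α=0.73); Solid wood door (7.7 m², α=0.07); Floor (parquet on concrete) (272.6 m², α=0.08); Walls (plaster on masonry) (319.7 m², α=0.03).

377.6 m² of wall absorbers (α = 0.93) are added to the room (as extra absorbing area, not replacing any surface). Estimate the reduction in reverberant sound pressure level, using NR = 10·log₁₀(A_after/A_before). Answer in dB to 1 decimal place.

4.0 dB

Total absorption A_before = 272.6*0.73 + 7.7*0.07 + 272.6*0.08 + 319.7*0.03
  = 198.998 + 0.539 + 21.808 + 9.591 = 230.936 m² sabins.
Added absorption = 377.6 × 0.93 = 351.168 sabins.
A_after = 230.936 + 351.168 = 582.104 sabins.
NR = 10·log₁₀(582.104/230.936) = 4.0 dB.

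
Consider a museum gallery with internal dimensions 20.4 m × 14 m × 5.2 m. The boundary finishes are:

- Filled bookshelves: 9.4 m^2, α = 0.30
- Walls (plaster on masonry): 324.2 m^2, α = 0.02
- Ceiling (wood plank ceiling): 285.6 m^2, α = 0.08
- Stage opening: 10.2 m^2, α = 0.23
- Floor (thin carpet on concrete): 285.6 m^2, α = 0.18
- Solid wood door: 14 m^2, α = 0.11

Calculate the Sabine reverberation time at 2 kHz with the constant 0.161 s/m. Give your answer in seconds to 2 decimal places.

2.73 s

Summing Sᵢαᵢ: 2.820 + 6.484 + 22.848 + 2.346 + 51.408 + 1.540 → A = 87.446 sabins.
V = 20.4·14·5.2 = 1485.12 m³.
RT60 = 0.161 · V / A = 0.161 × 1485.12 / 87.446 = 2.73 s.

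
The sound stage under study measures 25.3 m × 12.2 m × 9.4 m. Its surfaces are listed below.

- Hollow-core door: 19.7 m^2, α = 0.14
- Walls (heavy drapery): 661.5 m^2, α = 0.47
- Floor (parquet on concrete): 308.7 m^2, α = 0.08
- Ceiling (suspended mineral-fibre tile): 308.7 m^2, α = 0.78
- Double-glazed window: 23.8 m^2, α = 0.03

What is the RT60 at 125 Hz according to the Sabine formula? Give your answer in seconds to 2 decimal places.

0.81 seconds

Equivalent absorption area: A = 19.7×0.14 + 661.5×0.47 + 308.7×0.08 + 308.7×0.78 + 23.8×0.03 = 579.859 m^2.
Volume V = 25.3 × 12.2 × 9.4 = 2901.404 m³.
Sabine: RT60 = 0.161 × 2901.404 / 579.859 = 0.81 s.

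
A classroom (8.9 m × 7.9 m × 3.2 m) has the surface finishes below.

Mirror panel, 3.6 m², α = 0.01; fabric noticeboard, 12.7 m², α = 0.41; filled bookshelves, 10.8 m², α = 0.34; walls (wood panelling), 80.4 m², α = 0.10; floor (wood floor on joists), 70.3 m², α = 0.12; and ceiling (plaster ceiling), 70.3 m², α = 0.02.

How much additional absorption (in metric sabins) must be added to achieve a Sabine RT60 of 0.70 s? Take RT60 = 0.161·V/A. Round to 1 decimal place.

Equivalent absorption area: A₁ = 3.6·0.01 + 12.7·0.41 + 10.8·0.34 + 80.4·0.10 + 70.3·0.12 + 70.3·0.02 = 26.797 m².
For T = 0.70 s, need A₂ = 0.161·V/T = 0.161·224.992/0.70 = 51.748 sabins.
Shortfall: 51.748 − 26.797 = 25.0 sabins.

25.0 sabins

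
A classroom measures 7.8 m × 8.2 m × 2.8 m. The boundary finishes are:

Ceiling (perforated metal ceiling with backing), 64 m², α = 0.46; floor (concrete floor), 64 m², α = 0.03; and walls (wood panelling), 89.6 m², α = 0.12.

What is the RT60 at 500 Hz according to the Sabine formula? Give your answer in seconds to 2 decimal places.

0.68 s

Total absorption A = 64*0.46 + 64*0.03 + 89.6*0.12
  = 29.440 + 1.920 + 10.752 = 42.112 m² sabins.
Volume V = 7.8 × 8.2 × 2.8 = 179.088 m³.
Sabine: RT60 = 0.161 × 179.088 / 42.112 = 0.68 s.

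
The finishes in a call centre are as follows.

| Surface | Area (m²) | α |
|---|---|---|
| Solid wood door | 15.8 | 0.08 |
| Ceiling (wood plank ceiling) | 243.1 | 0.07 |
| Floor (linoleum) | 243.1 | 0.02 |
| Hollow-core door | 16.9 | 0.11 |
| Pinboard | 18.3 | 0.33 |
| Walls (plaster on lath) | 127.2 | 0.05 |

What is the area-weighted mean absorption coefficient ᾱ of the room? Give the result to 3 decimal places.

Total surface area S = 664.4 m².
Σ(Sᵢαᵢ) = 15.8×0.08 + 243.1×0.07 + 243.1×0.02 + 16.9×0.11 + 18.3×0.33 + 127.2×0.05 = 37.401.
ᾱ = A/S = 0.056.

0.056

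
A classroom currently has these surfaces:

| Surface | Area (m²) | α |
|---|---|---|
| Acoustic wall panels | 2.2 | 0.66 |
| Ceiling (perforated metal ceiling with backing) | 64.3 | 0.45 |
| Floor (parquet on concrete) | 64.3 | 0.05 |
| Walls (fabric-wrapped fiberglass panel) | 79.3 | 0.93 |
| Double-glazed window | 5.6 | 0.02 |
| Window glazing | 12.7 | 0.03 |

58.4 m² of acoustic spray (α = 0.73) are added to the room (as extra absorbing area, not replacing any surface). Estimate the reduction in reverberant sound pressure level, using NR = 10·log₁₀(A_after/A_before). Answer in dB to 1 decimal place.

A_before = Σ Sᵢαᵢ = 2.2×0.66 + 64.3×0.45 + 64.3×0.05 + 79.3×0.93 + 5.6×0.02 + 12.7×0.03 = 107.844 sabins.
Treatment contributes 58.4·0.73 = 42.632 sabins.
New total A_after = 150.476 sabins.
Reduction = 10 log₁₀(A_after/A_before) = 10 log₁₀(1.3953) = 1.4 dB.

1.4 dB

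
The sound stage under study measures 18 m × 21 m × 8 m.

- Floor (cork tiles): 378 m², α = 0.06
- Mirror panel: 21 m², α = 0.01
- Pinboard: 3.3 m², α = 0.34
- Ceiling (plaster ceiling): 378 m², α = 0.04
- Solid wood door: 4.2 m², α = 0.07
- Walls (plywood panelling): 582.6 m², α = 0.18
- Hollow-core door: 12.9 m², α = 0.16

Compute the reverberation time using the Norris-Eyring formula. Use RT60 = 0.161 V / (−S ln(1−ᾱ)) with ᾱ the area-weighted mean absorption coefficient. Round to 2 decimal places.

Total surface area S = 378 + 21 + 3.3 + 378 + 4.2 + 582.6 + 12.9 = 1380.0 m².
Absorption A = 378×0.06 + 21×0.01 + 3.3×0.34 + 378×0.04 + 4.2×0.07 + 582.6×0.18 + 12.9×0.16 = 146.358 sabins.
ᾱ = 146.358 / 1380.0 = 0.1061.
Eyring denominator: −S ln(1−ᾱ) = 154.783.
V = 18 × 21 × 8 = 3024 m³.
RT60 = 0.161 × 3024 / 154.783 = 3.15 s.

3.15 s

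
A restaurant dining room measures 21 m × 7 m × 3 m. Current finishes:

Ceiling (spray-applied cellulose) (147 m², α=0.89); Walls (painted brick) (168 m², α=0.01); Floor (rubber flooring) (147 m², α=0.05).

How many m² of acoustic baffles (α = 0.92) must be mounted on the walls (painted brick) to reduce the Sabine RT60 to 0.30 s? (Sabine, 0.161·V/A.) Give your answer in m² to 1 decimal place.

106.4

Total absorption A₁ = 147×0.89 + 168×0.01 + 147×0.05
  = 130.830 + 1.680 + 7.350 = 139.860 m² sabins.
V = 441 m³. Target absorption A₂ = 0.161 × 441 / 0.30 = 236.670 sabins.
Absorption to add: 236.670 − 139.860 = 96.810 sabins.
Net gain per m²: Δα = 0.92 − 0.01 = 0.91.
Panel area = 96.810 / 0.91 = 106.4 m².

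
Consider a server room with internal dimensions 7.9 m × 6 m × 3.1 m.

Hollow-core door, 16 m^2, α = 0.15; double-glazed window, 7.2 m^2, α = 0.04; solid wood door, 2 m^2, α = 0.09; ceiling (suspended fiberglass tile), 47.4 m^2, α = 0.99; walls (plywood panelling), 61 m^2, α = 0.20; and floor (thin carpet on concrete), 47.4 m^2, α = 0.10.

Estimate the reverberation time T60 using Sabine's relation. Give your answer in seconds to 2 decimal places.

0.35 sec

Total absorption A = 16×0.15 + 7.2×0.04 + 2×0.09 + 47.4×0.99 + 61×0.20 + 47.4×0.10
  = 2.400 + 0.288 + 0.180 + 46.926 + 12.200 + 4.740 = 66.734 m^2 sabins.
Volume V = 7.9 × 6 × 3.1 = 146.94 m³.
T = 0.161 V/A = 0.161·146.94/66.734 = 0.35 s.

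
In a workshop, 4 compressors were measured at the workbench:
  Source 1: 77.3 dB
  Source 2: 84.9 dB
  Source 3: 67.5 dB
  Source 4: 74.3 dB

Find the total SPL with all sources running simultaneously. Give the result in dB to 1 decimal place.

Σ 10^(Lᵢ/10) = 3.953e+08.
Combined level = 10 log₁₀(3.953e+08) = 86.0 dB.

86.0 dB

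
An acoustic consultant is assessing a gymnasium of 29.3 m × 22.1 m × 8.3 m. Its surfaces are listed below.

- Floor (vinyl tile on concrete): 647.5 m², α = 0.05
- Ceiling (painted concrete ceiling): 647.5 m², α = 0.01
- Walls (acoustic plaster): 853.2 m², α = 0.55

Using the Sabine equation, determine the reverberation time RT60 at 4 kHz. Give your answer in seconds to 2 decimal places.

A = Σ Sᵢαᵢ = 647.5*0.05 + 647.5*0.01 + 853.2*0.55 = 508.110 sabins.
V = 29.3·22.1·8.3 = 5374.499 m³.
T = 0.161 V/A = 0.161·5374.499/508.110 = 1.70 s.

1.70 seconds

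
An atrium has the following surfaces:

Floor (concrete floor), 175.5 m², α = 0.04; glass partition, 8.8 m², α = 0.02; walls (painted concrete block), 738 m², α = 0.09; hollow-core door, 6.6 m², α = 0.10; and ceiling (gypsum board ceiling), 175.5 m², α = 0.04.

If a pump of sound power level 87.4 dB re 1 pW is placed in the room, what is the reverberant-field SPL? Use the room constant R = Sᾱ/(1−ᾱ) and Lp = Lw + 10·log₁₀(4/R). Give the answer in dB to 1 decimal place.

Σ(Sᵢαᵢ) = 175.5×0.04 + 8.8×0.02 + 738×0.09 + 6.6×0.10 + 175.5×0.04 = 81.296; total area S = 1104.4 m².
ᾱ = 81.296/1104.4 = 0.0736; R = Sᾱ/(1−ᾱ) = 81.296/(1−0.0736) = 87.755 m².
Lp = 87.4 + 10·log₁₀(4/87.755) = 87.4 + (-13.41) = 74.0 dB.

74.0 dB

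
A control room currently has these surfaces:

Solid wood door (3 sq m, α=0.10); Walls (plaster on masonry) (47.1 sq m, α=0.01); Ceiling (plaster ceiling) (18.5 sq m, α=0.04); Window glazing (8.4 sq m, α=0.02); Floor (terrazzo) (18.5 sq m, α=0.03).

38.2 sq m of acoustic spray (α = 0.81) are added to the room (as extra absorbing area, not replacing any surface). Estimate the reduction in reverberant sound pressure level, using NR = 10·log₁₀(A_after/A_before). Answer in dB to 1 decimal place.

11.7 dB

Summing Sᵢαᵢ: 0.300 + 0.471 + 0.740 + 0.168 + 0.555 → A_before = 2.234 sabins.
Treatment contributes 38.2·0.81 = 30.942 sabins.
New total A_after = 33.176 sabins.
NR = 10·log₁₀(33.176/2.234) = 11.7 dB.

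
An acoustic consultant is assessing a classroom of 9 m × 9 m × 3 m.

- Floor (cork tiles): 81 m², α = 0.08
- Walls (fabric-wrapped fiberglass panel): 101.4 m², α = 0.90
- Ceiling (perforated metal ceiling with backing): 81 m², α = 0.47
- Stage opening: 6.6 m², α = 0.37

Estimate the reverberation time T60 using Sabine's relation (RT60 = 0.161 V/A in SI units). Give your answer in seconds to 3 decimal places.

0.283 s

Total absorption A = 81×0.08 + 101.4×0.90 + 81×0.47 + 6.6×0.37
  = 6.480 + 91.260 + 38.070 + 2.442 = 138.252 m² sabins.
Volume V = 9 × 9 × 3 = 243 m³.
RT60 = 0.161 · V / A = 0.161 × 243 / 138.252 = 0.283 s.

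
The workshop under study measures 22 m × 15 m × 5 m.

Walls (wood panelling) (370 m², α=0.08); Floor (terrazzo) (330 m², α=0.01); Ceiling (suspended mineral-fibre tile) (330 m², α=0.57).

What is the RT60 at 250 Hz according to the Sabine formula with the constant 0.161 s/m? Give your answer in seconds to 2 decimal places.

1.20 s

Total absorption A = 370·0.08 + 330·0.01 + 330·0.57
  = 29.600 + 3.300 + 188.100 = 221.000 m² sabins.
Volume V = 22 × 15 × 5 = 1650 m³.
T = 0.161 V/A = 0.161·1650/221.000 = 1.20 s.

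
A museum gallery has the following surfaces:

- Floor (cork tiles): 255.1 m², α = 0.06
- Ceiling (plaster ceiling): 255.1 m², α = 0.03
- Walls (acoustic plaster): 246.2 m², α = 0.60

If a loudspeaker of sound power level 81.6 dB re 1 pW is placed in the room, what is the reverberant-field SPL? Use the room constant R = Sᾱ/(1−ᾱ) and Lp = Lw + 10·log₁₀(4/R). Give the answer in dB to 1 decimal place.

64.2 dB

A = 170.679 sabins; S = 756.4 m².
ᾱ = 170.679/756.4 = 0.2256; R = Sᾱ/(1−ᾱ) = 170.679/(1−0.2256) = 220.402 m².
Lp = Lw + 10 log₁₀(4/R) = 81.6 -17.41 = 64.2 dB.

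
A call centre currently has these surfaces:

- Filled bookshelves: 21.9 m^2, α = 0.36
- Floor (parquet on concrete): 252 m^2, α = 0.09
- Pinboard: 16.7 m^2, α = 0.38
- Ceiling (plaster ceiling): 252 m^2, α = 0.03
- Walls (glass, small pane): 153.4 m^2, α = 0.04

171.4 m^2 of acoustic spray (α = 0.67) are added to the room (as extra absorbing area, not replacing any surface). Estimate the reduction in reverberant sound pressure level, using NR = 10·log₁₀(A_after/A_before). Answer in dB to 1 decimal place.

5.1 dB

Equivalent absorption area: A_before = 21.9·0.36 + 252·0.09 + 16.7·0.38 + 252·0.03 + 153.4·0.04 = 50.606 m^2.
Treatment contributes 171.4·0.67 = 114.838 sabins.
New total A_after = 165.444 sabins.
NR = 10·log₁₀(165.444/50.606) = 5.1 dB.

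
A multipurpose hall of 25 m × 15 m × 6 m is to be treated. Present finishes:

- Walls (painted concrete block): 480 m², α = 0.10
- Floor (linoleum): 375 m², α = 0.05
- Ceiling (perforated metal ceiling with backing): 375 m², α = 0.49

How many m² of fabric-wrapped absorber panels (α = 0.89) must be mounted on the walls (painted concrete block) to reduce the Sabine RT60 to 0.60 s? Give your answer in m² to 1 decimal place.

447.2

A₁ = Σ Sᵢαᵢ = 480*0.10 + 375*0.05 + 375*0.49 = 250.500 sabins.
V = 2250 m³. Target absorption A₂ = 0.161 × 2250 / 0.60 = 603.750 sabins.
Absorption to add: 603.750 − 250.500 = 353.250 sabins.
Each m² of panel replacing the walls (painted concrete block) adds (0.89 − 0.10) = 0.79 sabins.
Panel area = 353.250 / 0.79 = 447.2 m².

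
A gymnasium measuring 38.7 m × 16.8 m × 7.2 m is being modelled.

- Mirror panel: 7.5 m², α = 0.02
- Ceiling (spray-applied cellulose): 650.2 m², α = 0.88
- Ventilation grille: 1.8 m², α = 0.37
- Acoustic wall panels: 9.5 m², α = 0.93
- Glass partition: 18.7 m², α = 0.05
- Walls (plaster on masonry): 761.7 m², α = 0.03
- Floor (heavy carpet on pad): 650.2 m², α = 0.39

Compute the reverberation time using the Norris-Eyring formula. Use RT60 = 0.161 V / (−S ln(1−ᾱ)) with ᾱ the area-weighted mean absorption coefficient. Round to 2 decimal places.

S = Σ Sᵢ = 2099.6 m².
Absorption A = 7.5×0.02 + 650.2×0.88 + 1.8×0.37 + 9.5×0.93 + 18.7×0.05 + 761.7×0.03 + 650.2×0.39 = 859.191 sabins.
ᾱ = 859.191 / 2099.6 = 0.4092.
Eyring denominator: −S ln(1−ᾱ) = 1104.973.
V = 38.7 × 16.8 × 7.2 = 4681.152 m³.
RT60 = 0.161 × 4681.152 / 1104.973 = 0.68 s.

0.68 sec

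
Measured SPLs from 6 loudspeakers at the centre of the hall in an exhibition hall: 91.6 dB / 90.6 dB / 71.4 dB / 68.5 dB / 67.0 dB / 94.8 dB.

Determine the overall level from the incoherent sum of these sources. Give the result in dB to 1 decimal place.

Converting to relative power and adding: 10^(91.6/10) + 10^(90.6/10) + 10^(71.4/10) + 10^(68.5/10) + 10^(67.0/10) + 10^(94.8/10) = 5.639e+09.
L_total = 10·log₁₀(5.639e+09) = 97.5 dB.

97.5 dB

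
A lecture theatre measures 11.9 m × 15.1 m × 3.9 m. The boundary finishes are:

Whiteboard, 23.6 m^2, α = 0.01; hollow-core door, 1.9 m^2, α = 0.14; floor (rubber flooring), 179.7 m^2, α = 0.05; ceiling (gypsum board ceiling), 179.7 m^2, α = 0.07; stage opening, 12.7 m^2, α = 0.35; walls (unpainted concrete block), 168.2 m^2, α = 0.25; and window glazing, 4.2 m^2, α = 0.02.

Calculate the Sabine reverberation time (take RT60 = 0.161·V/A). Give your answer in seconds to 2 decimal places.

1.64 s

Summing Sᵢαᵢ: 0.236 + 0.266 + 8.985 + 12.579 + 4.445 + 42.050 + 0.084 → A = 68.645 sabins.
V = 11.9·15.1·3.9 = 700.791 m³.
Sabine: RT60 = 0.161 × 700.791 / 68.645 = 1.64 s.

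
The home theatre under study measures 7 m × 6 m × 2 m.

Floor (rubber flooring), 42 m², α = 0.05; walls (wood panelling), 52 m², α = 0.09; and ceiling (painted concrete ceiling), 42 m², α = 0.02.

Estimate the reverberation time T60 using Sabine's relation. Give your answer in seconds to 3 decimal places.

1.775 s

A = Σ Sᵢαᵢ = 42×0.05 + 52×0.09 + 42×0.02 = 7.620 sabins.
Volume V = 7 × 6 × 2 = 84 m³.
Sabine: RT60 = 0.161 × 84 / 7.620 = 1.775 s.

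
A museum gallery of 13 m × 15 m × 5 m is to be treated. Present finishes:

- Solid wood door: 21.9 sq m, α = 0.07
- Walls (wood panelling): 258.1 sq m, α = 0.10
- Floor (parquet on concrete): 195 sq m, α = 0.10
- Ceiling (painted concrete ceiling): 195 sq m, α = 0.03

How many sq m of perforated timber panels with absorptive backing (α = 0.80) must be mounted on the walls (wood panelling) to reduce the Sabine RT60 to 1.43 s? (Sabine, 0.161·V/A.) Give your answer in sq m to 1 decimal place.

81.5

A₁ = Σ Sᵢαᵢ = 21.9·0.07 + 258.1·0.10 + 195·0.10 + 195·0.03 = 52.693 sabins.
Required A₂ = 0.161·975/1.43 = 109.773 sabins.
Absorption to add: 109.773 − 52.693 = 57.080 sabins.
Net gain per sq m: Δα = 0.80 − 0.10 = 0.70.
Area = ΔA/Δα = 57.080/0.70 = 81.5 sq m.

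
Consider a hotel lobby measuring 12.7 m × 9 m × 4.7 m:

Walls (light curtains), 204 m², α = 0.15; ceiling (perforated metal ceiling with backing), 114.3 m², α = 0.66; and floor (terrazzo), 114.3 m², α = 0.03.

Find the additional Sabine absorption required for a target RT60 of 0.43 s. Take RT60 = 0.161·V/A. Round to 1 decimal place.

91.7 sabins

Equivalent absorption area: A₁ = 204·0.15 + 114.3·0.66 + 114.3·0.03 = 109.467 m².
For T = 0.43 s, need A₂ = 0.161·V/T = 0.161·537.21/0.43 = 201.141 sabins.
ΔA = A₂ − A₁ = 201.141 − 109.467 = 91.7 sabins.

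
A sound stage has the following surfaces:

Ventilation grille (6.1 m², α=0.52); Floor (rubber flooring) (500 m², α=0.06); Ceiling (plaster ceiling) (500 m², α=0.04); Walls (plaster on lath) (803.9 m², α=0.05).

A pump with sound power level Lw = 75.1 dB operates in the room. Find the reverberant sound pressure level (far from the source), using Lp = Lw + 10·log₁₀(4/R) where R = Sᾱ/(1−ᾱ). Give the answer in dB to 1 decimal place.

Σ(Sᵢαᵢ) = 6.1×0.52 + 500×0.06 + 500×0.04 + 803.9×0.05 = 93.367; total area S = 1810.0 m².
ᾱ = 0.0516, so room constant R = A/(1−ᾱ) = 98.447 m².
Lp = Lw + 10 log₁₀(4/R) = 75.1 -13.91 = 61.2 dB.

61.2 dB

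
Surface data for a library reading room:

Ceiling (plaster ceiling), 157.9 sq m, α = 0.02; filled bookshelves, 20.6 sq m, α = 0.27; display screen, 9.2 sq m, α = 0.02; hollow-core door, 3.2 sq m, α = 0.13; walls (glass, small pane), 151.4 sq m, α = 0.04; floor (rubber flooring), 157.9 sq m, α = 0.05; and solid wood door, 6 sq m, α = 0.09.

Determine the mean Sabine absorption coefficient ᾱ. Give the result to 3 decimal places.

S = Σ Sᵢ = 157.9 + 20.6 + 9.2 + 3.2 + 151.4 + 157.9 + 6 = 506.2 sq m.
Weighted sum Σ Sα = 23.811.
ᾱ = 23.811 / 506.2 = 0.047.

0.047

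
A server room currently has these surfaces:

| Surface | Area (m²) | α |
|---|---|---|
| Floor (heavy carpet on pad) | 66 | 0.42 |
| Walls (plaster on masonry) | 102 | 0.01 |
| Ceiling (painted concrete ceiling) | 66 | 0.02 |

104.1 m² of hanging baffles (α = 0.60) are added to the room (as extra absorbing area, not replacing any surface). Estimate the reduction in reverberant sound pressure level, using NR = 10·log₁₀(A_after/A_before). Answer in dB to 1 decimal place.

4.9 dB

Total absorption A_before = 66×0.42 + 102×0.01 + 66×0.02
  = 27.720 + 1.020 + 1.320 = 30.060 m² sabins.
Treatment contributes 104.1·0.60 = 62.460 sabins.
A_after = 30.060 + 62.460 = 92.520 sabins.
NR = 10·log₁₀(92.520/30.060) = 4.9 dB.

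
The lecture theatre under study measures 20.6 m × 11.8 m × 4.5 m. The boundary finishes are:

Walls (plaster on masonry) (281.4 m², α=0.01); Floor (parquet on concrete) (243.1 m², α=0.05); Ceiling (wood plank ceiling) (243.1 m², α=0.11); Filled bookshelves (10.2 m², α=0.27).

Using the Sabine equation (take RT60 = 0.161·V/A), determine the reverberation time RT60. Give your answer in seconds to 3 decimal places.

3.961 s

Total absorption A = 281.4·0.01 + 243.1·0.05 + 243.1·0.11 + 10.2·0.27
  = 2.814 + 12.155 + 26.741 + 2.754 = 44.464 m² sabins.
Room volume: 1093.86 m³.
T = 0.161 V/A = 0.161·1093.86/44.464 = 3.961 s.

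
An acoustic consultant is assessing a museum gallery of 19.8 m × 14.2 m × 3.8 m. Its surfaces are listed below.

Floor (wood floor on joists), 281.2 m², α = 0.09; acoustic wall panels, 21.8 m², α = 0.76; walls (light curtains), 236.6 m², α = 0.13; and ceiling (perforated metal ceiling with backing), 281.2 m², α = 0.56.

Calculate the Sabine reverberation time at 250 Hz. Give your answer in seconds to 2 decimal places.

0.75 s

Total absorption A = 281.2·0.09 + 21.8·0.76 + 236.6·0.13 + 281.2·0.56
  = 25.308 + 16.568 + 30.758 + 157.472 = 230.106 m² sabins.
Volume V = 19.8 × 14.2 × 3.8 = 1068.408 m³.
Sabine: RT60 = 0.161 × 1068.408 / 230.106 = 0.75 s.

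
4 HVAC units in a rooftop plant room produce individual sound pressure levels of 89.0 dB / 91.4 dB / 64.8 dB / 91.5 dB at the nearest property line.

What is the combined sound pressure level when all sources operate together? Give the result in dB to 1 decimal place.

95.6 dB

Σ 10^(Lᵢ/10) = 3.59e+09.
Back to dB: 10·log₁₀ Σ = 95.6 dB.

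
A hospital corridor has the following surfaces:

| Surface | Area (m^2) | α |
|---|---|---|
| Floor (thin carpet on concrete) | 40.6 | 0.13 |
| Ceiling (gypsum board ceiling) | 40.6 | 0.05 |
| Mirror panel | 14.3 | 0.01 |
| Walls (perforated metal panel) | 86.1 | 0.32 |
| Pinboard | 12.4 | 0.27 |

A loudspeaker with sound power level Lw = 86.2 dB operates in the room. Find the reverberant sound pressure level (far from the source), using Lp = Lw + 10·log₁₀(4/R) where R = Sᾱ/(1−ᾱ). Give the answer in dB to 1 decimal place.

75.4 dB

A = 38.351 sabins; S = 194.0 m^2.
ᾱ = 0.1977, so room constant R = A/(1−ᾱ) = 47.801 m^2.
Lp = Lw + 10 log₁₀(4/R) = 86.2 -10.77 = 75.4 dB.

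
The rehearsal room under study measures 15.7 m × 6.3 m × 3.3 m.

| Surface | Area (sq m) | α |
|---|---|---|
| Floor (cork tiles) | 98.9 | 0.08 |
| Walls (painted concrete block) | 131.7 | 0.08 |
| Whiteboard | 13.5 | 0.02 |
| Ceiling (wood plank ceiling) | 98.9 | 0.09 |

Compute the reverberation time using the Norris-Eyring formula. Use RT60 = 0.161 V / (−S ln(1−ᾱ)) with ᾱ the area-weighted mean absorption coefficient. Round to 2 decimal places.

1.83 seconds

Total surface area S = 98.9 + 131.7 + 13.5 + 98.9 = 343.0 sq m.
Absorption A = 98.9×0.08 + 131.7×0.08 + 13.5×0.02 + 98.9×0.09 = 27.619 sabins.
Mean coefficient ᾱ = A/S = 0.0805.
Eyring denominator: −S ln(1−ᾱ) = 28.786.
V = 15.7 × 6.3 × 3.3 = 326.403 m³.
T = 0.161·V/[−S·ln(1−ᾱ)] = 0.161·326.403/28.786 = 1.83 s.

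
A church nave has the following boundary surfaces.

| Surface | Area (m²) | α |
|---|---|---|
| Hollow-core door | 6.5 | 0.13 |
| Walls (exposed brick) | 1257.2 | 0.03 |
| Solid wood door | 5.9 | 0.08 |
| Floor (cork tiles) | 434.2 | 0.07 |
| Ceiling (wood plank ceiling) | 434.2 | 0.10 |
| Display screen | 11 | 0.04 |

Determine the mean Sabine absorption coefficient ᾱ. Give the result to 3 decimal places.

S = Σ Sᵢ = 6.5 + 1257.2 + 5.9 + 434.2 + 434.2 + 11 = 2149.0 m².
Σ(Sᵢαᵢ) = 6.5×0.13 + 1257.2×0.03 + 5.9×0.08 + 434.2×0.07 + 434.2×0.10 + 11×0.04 = 113.287.
ᾱ = 113.287 / 2149.0 = 0.053.

0.053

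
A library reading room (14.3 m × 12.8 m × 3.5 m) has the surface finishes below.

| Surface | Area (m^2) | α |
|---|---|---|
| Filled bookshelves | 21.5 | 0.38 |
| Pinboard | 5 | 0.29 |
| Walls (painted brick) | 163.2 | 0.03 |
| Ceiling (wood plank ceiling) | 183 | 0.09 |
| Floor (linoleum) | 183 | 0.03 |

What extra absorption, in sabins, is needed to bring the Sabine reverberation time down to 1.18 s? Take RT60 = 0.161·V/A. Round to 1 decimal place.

A₁ = Σ Sᵢαᵢ = 21.5·0.38 + 5·0.29 + 163.2·0.03 + 183·0.09 + 183·0.03 = 36.476 sabins.
V = 640.64 m³. Required absorption A₂ = 0.161 × 640.64 / 1.18 = 87.409 sabins.
Shortfall: 87.409 − 36.476 = 50.9 sabins.

50.9 sabins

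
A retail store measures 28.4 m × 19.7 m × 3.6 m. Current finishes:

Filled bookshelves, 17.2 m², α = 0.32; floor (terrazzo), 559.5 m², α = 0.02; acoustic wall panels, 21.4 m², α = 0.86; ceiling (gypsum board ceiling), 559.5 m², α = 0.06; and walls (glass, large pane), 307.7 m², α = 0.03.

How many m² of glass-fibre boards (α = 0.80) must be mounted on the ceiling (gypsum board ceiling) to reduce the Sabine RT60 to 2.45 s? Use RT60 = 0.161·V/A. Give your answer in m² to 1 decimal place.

A₁ = Σ Sᵢαᵢ = 17.2×0.32 + 559.5×0.02 + 21.4×0.86 + 559.5×0.06 + 307.7×0.03 = 77.899 sabins.
V = 2014.128 m³. Target absorption A₂ = 0.161 × 2014.128 / 2.45 = 132.357 sabins.
Absorption to add: 132.357 − 77.899 = 54.458 sabins.
Net gain per m²: Δα = 0.80 − 0.06 = 0.74.
Area = ΔA/Δα = 54.458/0.74 = 73.6 m².

73.6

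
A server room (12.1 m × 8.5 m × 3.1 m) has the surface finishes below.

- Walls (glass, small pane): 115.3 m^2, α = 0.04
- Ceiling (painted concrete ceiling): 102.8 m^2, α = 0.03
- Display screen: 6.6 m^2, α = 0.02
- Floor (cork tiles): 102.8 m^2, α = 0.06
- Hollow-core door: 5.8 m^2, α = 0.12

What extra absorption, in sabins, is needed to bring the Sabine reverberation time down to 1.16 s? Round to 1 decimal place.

29.6 sabins

Total absorption A₁ = 115.3×0.04 + 102.8×0.03 + 6.6×0.02 + 102.8×0.06 + 5.8×0.12
  = 4.612 + 3.084 + 0.132 + 6.168 + 0.696 = 14.692 m^2 sabins.
Target A₂ = 0.161·318.835/1.16 = 44.252 sabins (V = 318.835 m³).
Shortfall: 44.252 − 14.692 = 29.6 sabins.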